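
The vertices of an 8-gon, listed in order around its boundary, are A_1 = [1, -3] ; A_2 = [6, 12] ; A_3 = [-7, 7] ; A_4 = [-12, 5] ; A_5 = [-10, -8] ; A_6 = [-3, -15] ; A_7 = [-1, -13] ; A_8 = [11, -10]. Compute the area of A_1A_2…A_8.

A_1→A_2: (1)(12) − (6)(-3) = 30
A_2→A_3: (6)(7) − (-7)(12) = 126
A_3→A_4: (-7)(5) − (-12)(7) = 49
A_4→A_5: (-12)(-8) − (-10)(5) = 146
A_5→A_6: (-10)(-15) − (-3)(-8) = 126
A_6→A_7: (-3)(-13) − (-1)(-15) = 24
A_7→A_8: (-1)(-10) − (11)(-13) = 153
A_8→A_1: (11)(-3) − (1)(-10) = -23
Σ = 631
Area = |Σ|/2 = 315.5.

315.5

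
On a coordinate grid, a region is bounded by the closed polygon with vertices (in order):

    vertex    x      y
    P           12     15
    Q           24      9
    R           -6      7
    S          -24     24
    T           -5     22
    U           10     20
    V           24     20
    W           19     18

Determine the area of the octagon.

446.5

Apply the shoelace formula: 2A = Σ (x_i·y_{i+1} − x_{i+1}·y_i), indices taken mod 8.
P→Q: (12)(9) − (24)(15) = -252
Q→R: (24)(7) − (-6)(9) = 222
R→S: (-6)(24) − (-24)(7) = 24
S→T: (-24)(22) − (-5)(24) = -408
T→U: (-5)(20) − (10)(22) = -320
U→V: (10)(20) − (24)(20) = -280
V→W: (24)(18) − (19)(20) = 52
W→P: (19)(15) − (12)(18) = 69
Σ = -893
Area = |Σ|/2 = 446.5.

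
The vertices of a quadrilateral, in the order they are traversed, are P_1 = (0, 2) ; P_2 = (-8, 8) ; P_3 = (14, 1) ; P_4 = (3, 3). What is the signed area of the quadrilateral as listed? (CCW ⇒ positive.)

Apply the shoelace formula: 2A = Σ (x_i·y_{i+1} − x_{i+1}·y_i), indices taken mod 4.
Σ = (16) + (-120) + (39) + (6) = -59
Signed area = Σ/2 = -29.5 (negative ⇒ clockwise traversal).

-29.5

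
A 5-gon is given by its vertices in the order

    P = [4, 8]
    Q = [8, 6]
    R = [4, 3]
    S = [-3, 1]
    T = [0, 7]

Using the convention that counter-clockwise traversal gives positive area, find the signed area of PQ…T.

Σ = (-40) + (0) + (13) + (-21) + (-28) = -76
Signed area = Σ/2 = -38 (negative ⇒ clockwise traversal).

-38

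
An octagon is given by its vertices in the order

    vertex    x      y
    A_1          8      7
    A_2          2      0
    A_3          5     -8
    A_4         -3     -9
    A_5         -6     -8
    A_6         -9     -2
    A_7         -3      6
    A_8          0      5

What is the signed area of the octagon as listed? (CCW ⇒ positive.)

Apply the surveyor's formula: 2A = Σ (x_i·y_{i+1} − x_{i+1}·y_i), indices taken mod 8.
A_1→A_2: (8)(0) − (2)(7) = -14
A_2→A_3: (2)(-8) − (5)(0) = -16
A_3→A_4: (5)(-9) − (-3)(-8) = -69
A_4→A_5: (-3)(-8) − (-6)(-9) = -30
A_5→A_6: (-6)(-2) − (-9)(-8) = -60
A_6→A_7: (-9)(6) − (-3)(-2) = -60
A_7→A_8: (-3)(5) − (0)(6) = -15
A_8→A_1: (0)(7) − (8)(5) = -40
Σ = -304
Signed area = Σ/2 = -152 (negative ⇒ clockwise traversal).

-152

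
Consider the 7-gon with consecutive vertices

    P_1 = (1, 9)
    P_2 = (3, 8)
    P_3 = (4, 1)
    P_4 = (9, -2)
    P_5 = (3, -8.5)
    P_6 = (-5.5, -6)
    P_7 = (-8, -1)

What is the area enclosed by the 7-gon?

Apply Gauss's area formula: 2A = Σ (x_i·y_{i+1} − x_{i+1}·y_i), indices taken mod 7.
P_1→P_2: (1)(8) − (3)(9) = -19
P_2→P_3: (3)(1) − (4)(8) = -29
P_3→P_4: (4)(-2) − (9)(1) = -17
P_4→P_5: (9)(-8.5) − (3)(-2) = -70.5
P_5→P_6: (3)(-6) − (-5.5)(-8.5) = -64.75
P_6→P_7: (-5.5)(-1) − (-8)(-6) = -42.5
P_7→P_1: (-8)(9) − (1)(-1) = -71
Σ = -313.75
Area = |Σ|/2 = 156.875.

156.875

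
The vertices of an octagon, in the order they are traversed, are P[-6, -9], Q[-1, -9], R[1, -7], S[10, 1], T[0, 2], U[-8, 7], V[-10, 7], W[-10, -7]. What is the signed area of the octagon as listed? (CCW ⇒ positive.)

Cross-terms: 45, 16, 71, 20, 16, 14, 140, 48  ⇒  Σ = 370
Signed area = Σ/2 = 185 (positive ⇒ counter-clockwise traversal).

185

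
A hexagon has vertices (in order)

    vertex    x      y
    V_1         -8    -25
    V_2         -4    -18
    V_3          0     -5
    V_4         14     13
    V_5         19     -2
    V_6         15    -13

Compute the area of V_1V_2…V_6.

V_1→V_2: (-8)(-18) − (-4)(-25) = 44
V_2→V_3: (-4)(-5) − (0)(-18) = 20
V_3→V_4: (0)(13) − (14)(-5) = 70
V_4→V_5: (14)(-2) − (19)(13) = -275
V_5→V_6: (19)(-13) − (15)(-2) = -217
V_6→V_1: (15)(-25) − (-8)(-13) = -479
Σ = -837
Area = |Σ|/2 = 418.5.

418.5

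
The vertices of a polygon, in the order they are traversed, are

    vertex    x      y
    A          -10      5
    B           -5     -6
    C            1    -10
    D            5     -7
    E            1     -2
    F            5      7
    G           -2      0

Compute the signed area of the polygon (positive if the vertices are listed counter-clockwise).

Apply Gauss's area formula: 2A = Σ (x_i·y_{i+1} − x_{i+1}·y_i), indices taken mod 7.
Cross-terms: 85, 56, 43, -3, 17, 14, -10  ⇒  Σ = 202
Signed area = Σ/2 = 101 (positive ⇒ counter-clockwise traversal).

101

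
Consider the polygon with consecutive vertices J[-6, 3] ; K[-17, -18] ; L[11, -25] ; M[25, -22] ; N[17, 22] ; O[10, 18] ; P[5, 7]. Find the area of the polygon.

1106

Σ = (159) + (623) + (383) + (924) + (86) + (-20) + (57) = 2212
Area = |Σ|/2 = 1106.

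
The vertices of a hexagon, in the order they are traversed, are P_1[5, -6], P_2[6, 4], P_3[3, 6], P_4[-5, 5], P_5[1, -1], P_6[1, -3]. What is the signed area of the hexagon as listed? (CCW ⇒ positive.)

66

Apply the shoelace formula: 2A = Σ (x_i·y_{i+1} − x_{i+1}·y_i), indices taken mod 6.
P_1→P_2: (5)(4) − (6)(-6) = 56
P_2→P_3: (6)(6) − (3)(4) = 24
P_3→P_4: (3)(5) − (-5)(6) = 45
P_4→P_5: (-5)(-1) − (1)(5) = 0
P_5→P_6: (1)(-3) − (1)(-1) = -2
P_6→P_1: (1)(-6) − (5)(-3) = 9
Σ = 132
Signed area = Σ/2 = 66 (positive ⇒ counter-clockwise traversal).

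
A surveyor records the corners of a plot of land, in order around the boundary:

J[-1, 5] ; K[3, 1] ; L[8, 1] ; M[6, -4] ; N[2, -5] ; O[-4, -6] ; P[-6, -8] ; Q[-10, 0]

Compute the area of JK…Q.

Σ = (-16) + (-5) + (-38) + (-22) + (-32) + (-4) + (-80) + (-50) = -247
Area = |Σ|/2 = 123.5.

123.5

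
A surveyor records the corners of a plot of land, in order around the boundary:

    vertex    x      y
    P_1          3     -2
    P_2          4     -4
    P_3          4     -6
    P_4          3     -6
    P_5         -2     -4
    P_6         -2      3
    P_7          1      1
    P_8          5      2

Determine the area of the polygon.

40

Apply the surveyor's formula: 2A = Σ (x_i·y_{i+1} − x_{i+1}·y_i), indices taken mod 8.
Σ = (-4) + (-8) + (-6) + (-24) + (-14) + (-5) + (-3) + (-16) = -80
Area = |Σ|/2 = 40.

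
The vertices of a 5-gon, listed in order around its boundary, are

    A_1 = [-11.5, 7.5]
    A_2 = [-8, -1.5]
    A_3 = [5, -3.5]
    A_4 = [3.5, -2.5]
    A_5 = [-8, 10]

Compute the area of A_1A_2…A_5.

91.25

Apply the shoelace formula: 2A = Σ (x_i·y_{i+1} − x_{i+1}·y_i), indices taken mod 5.
A_1→A_2: (-11.5)(-1.5) − (-8)(7.5) = 77.25
A_2→A_3: (-8)(-3.5) − (5)(-1.5) = 35.5
A_3→A_4: (5)(-2.5) − (3.5)(-3.5) = -0.25
A_4→A_5: (3.5)(10) − (-8)(-2.5) = 15
A_5→A_1: (-8)(7.5) − (-11.5)(10) = 55
Σ = 182.5
Area = |Σ|/2 = 91.25.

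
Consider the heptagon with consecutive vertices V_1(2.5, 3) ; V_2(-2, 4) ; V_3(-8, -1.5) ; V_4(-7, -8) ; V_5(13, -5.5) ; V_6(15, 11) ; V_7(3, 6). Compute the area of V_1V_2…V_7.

Apply the shoelace formula: 2A = Σ (x_i·y_{i+1} − x_{i+1}·y_i), indices taken mod 7.
V_1→V_2: (2.5)(4) − (-2)(3) = 16
V_2→V_3: (-2)(-1.5) − (-8)(4) = 35
V_3→V_4: (-8)(-8) − (-7)(-1.5) = 53.5
V_4→V_5: (-7)(-5.5) − (13)(-8) = 142.5
V_5→V_6: (13)(11) − (15)(-5.5) = 225.5
V_6→V_7: (15)(6) − (3)(11) = 57
V_7→V_1: (3)(3) − (2.5)(6) = -6
Σ = 523.5
Area = |Σ|/2 = 261.75.

261.75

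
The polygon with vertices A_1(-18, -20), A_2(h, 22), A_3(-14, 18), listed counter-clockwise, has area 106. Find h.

-8

The doubled signed area Σ (x_i y_{i+1} − x_{i+1} y_i) is linear in h.
With h=0 it equals 516; the coefficient of h is 38 (from the two edges through A_2).
So 38·h + 516 = 2·106 = 212 ⇒ h = -8.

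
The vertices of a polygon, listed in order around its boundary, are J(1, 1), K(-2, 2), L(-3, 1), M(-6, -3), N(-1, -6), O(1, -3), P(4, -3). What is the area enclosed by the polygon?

40.5

Apply the shoelace (surveyor's) formula: 2A = Σ (x_i·y_{i+1} − x_{i+1}·y_i), indices taken mod 7.
Cross-terms: 4, 4, 15, 33, 9, 9, 7  ⇒  Σ = 81
Area = |Σ|/2 = 40.5.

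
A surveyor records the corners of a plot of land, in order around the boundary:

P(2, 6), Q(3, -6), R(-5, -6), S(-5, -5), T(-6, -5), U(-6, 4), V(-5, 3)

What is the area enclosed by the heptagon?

88

Apply the shoelace formula: 2A = Σ (x_i·y_{i+1} − x_{i+1}·y_i), indices taken mod 7.
P→Q: (2)(-6) − (3)(6) = -30
Q→R: (3)(-6) − (-5)(-6) = -48
R→S: (-5)(-5) − (-5)(-6) = -5
S→T: (-5)(-5) − (-6)(-5) = -5
T→U: (-6)(4) − (-6)(-5) = -54
U→V: (-6)(3) − (-5)(4) = 2
V→P: (-5)(6) − (2)(3) = -36
Σ = -176
Area = |Σ|/2 = 88.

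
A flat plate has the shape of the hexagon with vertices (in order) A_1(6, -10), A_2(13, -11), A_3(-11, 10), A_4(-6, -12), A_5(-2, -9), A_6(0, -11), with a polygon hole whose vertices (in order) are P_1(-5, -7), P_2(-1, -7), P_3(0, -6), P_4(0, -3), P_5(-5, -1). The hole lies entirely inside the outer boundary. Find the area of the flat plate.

167

Outer boundary:
A_1→A_2: (6)(-11) − (13)(-10) = 64
A_2→A_3: (13)(10) − (-11)(-11) = 9
A_3→A_4: (-11)(-12) − (-6)(10) = 192
A_4→A_5: (-6)(-9) − (-2)(-12) = 30
A_5→A_6: (-2)(-11) − (0)(-9) = 22
A_6→A_1: (0)(-10) − (6)(-11) = 66
Σ = 383
Area = |Σ|/2 = 191.5.
Hole:
P_1→P_2: (-5)(-7) − (-1)(-7) = 28
P_2→P_3: (-1)(-6) − (0)(-7) = 6
P_3→P_4: (0)(-3) − (0)(-6) = 0
P_4→P_5: (0)(-1) − (-5)(-3) = -15
P_5→P_1: (-5)(-7) − (-5)(-1) = 30
Σ = 49
Area = |Σ|/2 = 24.5.
Net area = 191.5 − 24.5 = 167.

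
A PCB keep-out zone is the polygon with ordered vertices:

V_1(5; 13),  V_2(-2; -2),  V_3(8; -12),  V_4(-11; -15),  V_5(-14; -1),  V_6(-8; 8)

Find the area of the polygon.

329.5

Σ = (16) + (40) + (-252) + (-199) + (-120) + (-144) = -659
Area = |Σ|/2 = 329.5.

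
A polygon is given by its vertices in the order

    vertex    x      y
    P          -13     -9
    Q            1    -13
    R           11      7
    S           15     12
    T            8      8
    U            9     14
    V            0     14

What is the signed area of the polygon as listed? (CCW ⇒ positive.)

363.5

Apply the shoelace formula: 2A = Σ (x_i·y_{i+1} − x_{i+1}·y_i), indices taken mod 7.
P→Q: (-13)(-13) − (1)(-9) = 178
Q→R: (1)(7) − (11)(-13) = 150
R→S: (11)(12) − (15)(7) = 27
S→T: (15)(8) − (8)(12) = 24
T→U: (8)(14) − (9)(8) = 40
U→V: (9)(14) − (0)(14) = 126
V→P: (0)(-9) − (-13)(14) = 182
Σ = 727
Signed area = Σ/2 = 363.5 (positive ⇒ counter-clockwise traversal).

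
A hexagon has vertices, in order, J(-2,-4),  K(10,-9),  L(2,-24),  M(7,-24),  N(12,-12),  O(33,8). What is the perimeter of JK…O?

|JK| = √((12)² + (-5)²) = √169 = 13
|KL| = √((-8)² + (-15)²) = √289 = 17
|LM| = √((5)² + (0)²) = √25 = 5
|MN| = √((5)² + (12)²) = √169 = 13
|NO| = √((21)² + (20)²) = √841 = 29
|OJ| = √((-35)² + (-12)²) = √1369 = 37
Perimeter = 13 + 17 + 5 + 13 + 29 + 37 = 114.

114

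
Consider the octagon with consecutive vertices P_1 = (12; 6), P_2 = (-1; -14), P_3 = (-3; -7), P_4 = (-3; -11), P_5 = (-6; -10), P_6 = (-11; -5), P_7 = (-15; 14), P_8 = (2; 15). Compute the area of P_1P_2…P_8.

475.5

Σ = (-162) + (-35) + (12) + (-36) + (-80) + (-229) + (-253) + (-168) = -951
Area = |Σ|/2 = 475.5.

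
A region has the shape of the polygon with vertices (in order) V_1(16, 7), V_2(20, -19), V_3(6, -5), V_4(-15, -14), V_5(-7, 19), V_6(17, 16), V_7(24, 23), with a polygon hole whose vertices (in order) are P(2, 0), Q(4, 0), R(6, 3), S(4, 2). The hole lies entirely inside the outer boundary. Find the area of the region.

Outer boundary:
Cross-terms: -444, 14, -159, -383, -435, 7, -200  ⇒  Σ = -1600
Area = |Σ|/2 = 800.
Hole:
Apply the shoelace formula: 2A = Σ (x_i·y_{i+1} − x_{i+1}·y_i), indices taken mod 4.
P→Q: (2)(0) − (4)(0) = 0
Q→R: (4)(3) − (6)(0) = 12
R→S: (6)(2) − (4)(3) = 0
S→P: (4)(0) − (2)(2) = -4
Σ = 8
Area = |Σ|/2 = 4.
Net area = 800 − 4 = 796.

796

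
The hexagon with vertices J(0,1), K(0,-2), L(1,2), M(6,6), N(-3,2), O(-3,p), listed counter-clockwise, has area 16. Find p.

-1

Write out the shoelace sum; only the two edges meeting at O involve p:
2·Area = [((-3)·p − (-3)·2) + ((-3)·1 − 0·p)] + 26
       = -3·p + 29 = 32
⇒ p = -1.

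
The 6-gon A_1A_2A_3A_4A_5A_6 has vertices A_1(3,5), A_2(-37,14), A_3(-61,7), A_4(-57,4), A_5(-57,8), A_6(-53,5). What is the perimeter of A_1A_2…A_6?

136

|A_1A_2| = √((-40)² + (9)²) = √1681 = 41
|A_2A_3| = √((-24)² + (-7)²) = √625 = 25
|A_3A_4| = √((4)² + (-3)²) = √25 = 5
|A_4A_5| = √((0)² + (4)²) = √16 = 4
|A_5A_6| = √((4)² + (-3)²) = √25 = 5
|A_6A_1| = √((56)² + (0)²) = √3136 = 56
Perimeter = 41 + 25 + 5 + 4 + 5 + 56 = 136.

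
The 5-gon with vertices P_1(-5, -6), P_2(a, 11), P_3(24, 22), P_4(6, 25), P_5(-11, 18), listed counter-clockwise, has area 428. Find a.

6

Write out the shoelace sum; only the two edges meeting at P_2 involve a:
2·Area = [((-5)·11 − a·(-6)) + (a·22 − 24·11)] + 1007
       = 28·a + 688 = 856
⇒ a = 6.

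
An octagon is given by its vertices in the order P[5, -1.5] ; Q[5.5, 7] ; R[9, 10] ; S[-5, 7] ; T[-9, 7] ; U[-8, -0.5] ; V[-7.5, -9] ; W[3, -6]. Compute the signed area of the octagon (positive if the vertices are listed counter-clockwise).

201.25

Apply the shoelace formula: 2A = Σ (x_i·y_{i+1} − x_{i+1}·y_i), indices taken mod 8.
Σ = (43.25) + (-8) + (113) + (28) + (60.5) + (68.25) + (72) + (25.5) = 402.5
Signed area = Σ/2 = 201.25 (positive ⇒ counter-clockwise traversal).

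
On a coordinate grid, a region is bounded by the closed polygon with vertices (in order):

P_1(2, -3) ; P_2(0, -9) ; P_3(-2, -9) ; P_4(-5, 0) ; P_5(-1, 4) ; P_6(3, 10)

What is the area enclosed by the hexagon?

Σ = (-18) + (-18) + (-45) + (-20) + (-22) + (-29) = -152
Area = |Σ|/2 = 76.

76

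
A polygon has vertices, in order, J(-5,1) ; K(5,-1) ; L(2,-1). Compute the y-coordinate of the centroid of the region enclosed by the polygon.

Apply Gauss's area formula. First the cross-terms c_i = x_i·y_{i+1} − x_{i+1}·y_i:
  0, -3, -3  ⇒  2A = -6, A = -3.
Then Σ (y_i + y_{i+1})·c_i = 6, so ȳ = 6 / (6·(-3)) = -1/3.

-1/3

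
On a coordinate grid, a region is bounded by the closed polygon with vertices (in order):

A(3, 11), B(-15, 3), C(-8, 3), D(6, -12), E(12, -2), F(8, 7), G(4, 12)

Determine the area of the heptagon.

269.5

Apply Gauss's area formula: 2A = Σ (x_i·y_{i+1} − x_{i+1}·y_i), indices taken mod 7.
Σ = (174) + (-21) + (78) + (132) + (100) + (68) + (8) = 539
Area = |Σ|/2 = 269.5.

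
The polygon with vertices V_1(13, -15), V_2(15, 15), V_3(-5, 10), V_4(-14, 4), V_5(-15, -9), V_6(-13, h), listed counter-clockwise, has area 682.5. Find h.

-12

Write out the shoelace sum; only the two edges meeting at V_6 involve h:
2·Area = [((-15)·h − (-13)·(-9)) + ((-13)·(-15) − 13·h)] + 951
       = -28·h + 1029 = 1365
⇒ h = -12.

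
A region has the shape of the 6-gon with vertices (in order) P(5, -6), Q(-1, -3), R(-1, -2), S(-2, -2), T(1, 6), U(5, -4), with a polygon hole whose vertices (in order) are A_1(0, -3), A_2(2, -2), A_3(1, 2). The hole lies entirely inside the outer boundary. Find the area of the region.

34.5

Outer boundary:
Apply the shoelace formula: 2A = Σ (x_i·y_{i+1} − x_{i+1}·y_i), indices taken mod 6.
Σ = (-21) + (-1) + (-2) + (-10) + (-34) + (-10) = -78
Area = |Σ|/2 = 39.
Hole:
Apply the shoelace (surveyor's) formula: 2A = Σ (x_i·y_{i+1} − x_{i+1}·y_i), indices taken mod 3.
Σ = (6) + (6) + (-3) = 9
Area = |Σ|/2 = 4.5.
Net area = 39 − 4.5 = 34.5.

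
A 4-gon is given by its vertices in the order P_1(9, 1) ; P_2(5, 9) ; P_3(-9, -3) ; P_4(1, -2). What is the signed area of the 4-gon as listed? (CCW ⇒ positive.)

91

Σ = (76) + (66) + (21) + (19) = 182
Signed area = Σ/2 = 91 (positive ⇒ counter-clockwise traversal).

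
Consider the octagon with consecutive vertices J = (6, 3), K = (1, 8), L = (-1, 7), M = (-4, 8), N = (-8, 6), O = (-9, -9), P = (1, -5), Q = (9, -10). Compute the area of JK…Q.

211

Apply the surveyor's formula: 2A = Σ (x_i·y_{i+1} − x_{i+1}·y_i), indices taken mod 8.
Σ = (45) + (15) + (20) + (40) + (126) + (54) + (35) + (87) = 422
Area = |Σ|/2 = 211.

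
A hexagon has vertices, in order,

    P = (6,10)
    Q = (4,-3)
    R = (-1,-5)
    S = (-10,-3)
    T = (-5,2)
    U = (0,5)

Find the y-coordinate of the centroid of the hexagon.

Apply the surveyor's formula. First the cross-terms c_i = x_i·y_{i+1} − x_{i+1}·y_i:
  -58, -23, -47, -35, -25, -30  ⇒  2A = -218, A = -109.
Then Σ (y_i + y_{i+1})·c_i = -436, so ȳ = -436 / (6·(-109)) = 2/3.

2/3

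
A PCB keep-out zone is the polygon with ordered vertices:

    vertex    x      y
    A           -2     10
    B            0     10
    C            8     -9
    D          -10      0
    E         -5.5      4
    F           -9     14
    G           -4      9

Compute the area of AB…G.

Apply Gauss's area formula: 2A = Σ (x_i·y_{i+1} − x_{i+1}·y_i), indices taken mod 7.
Σ = (-20) + (-80) + (-90) + (-40) + (-41) + (-25) + (-22) = -318
Area = |Σ|/2 = 159.

159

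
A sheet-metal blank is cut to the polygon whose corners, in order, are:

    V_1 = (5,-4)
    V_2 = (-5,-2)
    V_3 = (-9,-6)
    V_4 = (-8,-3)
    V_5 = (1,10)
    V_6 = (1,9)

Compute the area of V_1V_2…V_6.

Σ = (-30) + (12) + (-21) + (-77) + (-1) + (-49) = -166
Area = |Σ|/2 = 83.

83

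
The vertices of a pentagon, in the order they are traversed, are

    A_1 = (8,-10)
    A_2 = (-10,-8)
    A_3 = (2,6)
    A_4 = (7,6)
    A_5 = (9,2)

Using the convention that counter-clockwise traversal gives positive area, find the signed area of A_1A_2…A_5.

-192

Apply the shoelace (surveyor's) formula: 2A = Σ (x_i·y_{i+1} − x_{i+1}·y_i), indices taken mod 5.
Σ = (-164) + (-44) + (-30) + (-40) + (-106) = -384
Signed area = Σ/2 = -192 (negative ⇒ clockwise traversal).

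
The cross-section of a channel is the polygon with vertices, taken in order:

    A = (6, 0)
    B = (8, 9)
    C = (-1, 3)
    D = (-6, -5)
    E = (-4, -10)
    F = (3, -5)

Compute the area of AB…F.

115

Apply the shoelace (surveyor's) formula: 2A = Σ (x_i·y_{i+1} − x_{i+1}·y_i), indices taken mod 6.
Σ = (54) + (33) + (23) + (40) + (50) + (30) = 230
Area = |Σ|/2 = 115.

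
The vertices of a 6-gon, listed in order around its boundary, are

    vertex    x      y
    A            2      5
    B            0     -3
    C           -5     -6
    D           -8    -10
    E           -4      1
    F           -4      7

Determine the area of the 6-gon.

62.5

Σ = (-6) + (-15) + (2) + (-48) + (-24) + (-34) = -125
Area = |Σ|/2 = 62.5.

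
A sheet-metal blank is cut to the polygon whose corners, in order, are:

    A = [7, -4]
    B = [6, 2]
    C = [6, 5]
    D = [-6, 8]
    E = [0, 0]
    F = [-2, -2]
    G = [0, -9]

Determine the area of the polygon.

Σ = (38) + (18) + (78) + (0) + (0) + (18) + (63) = 215
Area = |Σ|/2 = 107.5.

107.5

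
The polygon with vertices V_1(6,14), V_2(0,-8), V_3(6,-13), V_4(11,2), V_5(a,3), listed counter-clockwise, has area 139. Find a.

Write out the shoelace sum; only the two edges meeting at V_5 involve a:
2·Area = [(11·3 − a·2) + (a·14 − 6·3)] + 155
       = 12·a + 170 = 278
⇒ a = 9.

9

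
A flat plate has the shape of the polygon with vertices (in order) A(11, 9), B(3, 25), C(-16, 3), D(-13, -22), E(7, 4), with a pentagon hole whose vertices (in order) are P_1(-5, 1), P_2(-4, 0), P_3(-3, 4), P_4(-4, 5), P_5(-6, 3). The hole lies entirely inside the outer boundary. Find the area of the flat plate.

Outer boundary:
Apply Gauss's area formula: 2A = Σ (x_i·y_{i+1} − x_{i+1}·y_i), indices taken mod 5.
Σ = (248) + (409) + (391) + (102) + (19) = 1169
Area = |Σ|/2 = 584.5.
Hole:
Apply the shoelace formula: 2A = Σ (x_i·y_{i+1} − x_{i+1}·y_i), indices taken mod 5.
P_1→P_2: (-5)(0) − (-4)(1) = 4
P_2→P_3: (-4)(4) − (-3)(0) = -16
P_3→P_4: (-3)(5) − (-4)(4) = 1
P_4→P_5: (-4)(3) − (-6)(5) = 18
P_5→P_1: (-6)(1) − (-5)(3) = 9
Σ = 16
Area = |Σ|/2 = 8.
Net area = 584.5 − 8 = 576.5.

576.5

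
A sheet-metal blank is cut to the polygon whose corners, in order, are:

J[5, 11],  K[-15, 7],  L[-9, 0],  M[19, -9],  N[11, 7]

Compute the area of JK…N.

331

Apply the shoelace formula: 2A = Σ (x_i·y_{i+1} − x_{i+1}·y_i), indices taken mod 5.
Σ = (200) + (63) + (81) + (232) + (86) = 662
Area = |Σ|/2 = 331.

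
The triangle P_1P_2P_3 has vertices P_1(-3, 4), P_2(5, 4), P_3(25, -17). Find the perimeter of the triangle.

72

|P_1P_2| = √((8)² + (0)²) = √64 = 8
|P_2P_3| = √((20)² + (-21)²) = √841 = 29
|P_3P_1| = √((-28)² + (21)²) = √1225 = 35
Perimeter = 8 + 29 + 35 = 72.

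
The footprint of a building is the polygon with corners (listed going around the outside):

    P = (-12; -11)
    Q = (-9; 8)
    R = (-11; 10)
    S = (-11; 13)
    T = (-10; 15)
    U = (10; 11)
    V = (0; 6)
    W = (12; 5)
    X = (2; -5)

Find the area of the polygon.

Apply the shoelace (surveyor's) formula: 2A = Σ (x_i·y_{i+1} − x_{i+1}·y_i), indices taken mod 9.
Cross-terms: -195, -2, -33, -35, -260, 60, -72, -70, -82  ⇒  Σ = -689
Area = |Σ|/2 = 344.5.

344.5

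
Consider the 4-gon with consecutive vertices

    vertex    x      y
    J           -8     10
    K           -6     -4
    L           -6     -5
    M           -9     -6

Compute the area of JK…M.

24.5

Apply the shoelace (surveyor's) formula: 2A = Σ (x_i·y_{i+1} − x_{i+1}·y_i), indices taken mod 4.
Σ = (92) + (6) + (-9) + (-138) = -49
Area = |Σ|/2 = 24.5.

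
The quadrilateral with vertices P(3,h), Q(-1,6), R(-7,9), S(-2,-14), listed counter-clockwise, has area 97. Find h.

15

The doubled signed area Σ (x_i y_{i+1} − x_{i+1} y_i) is linear in h.
With h=0 it equals 209; the coefficient of h is -1 (from the two edges through P).
So -1·h + 209 = 2·97 = 194 ⇒ h = 15.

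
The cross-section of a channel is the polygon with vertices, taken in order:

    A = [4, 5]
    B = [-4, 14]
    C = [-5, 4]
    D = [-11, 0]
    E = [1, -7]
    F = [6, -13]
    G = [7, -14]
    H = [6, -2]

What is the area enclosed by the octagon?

Cross-terms: 76, 54, 44, 77, 29, 7, 70, 38  ⇒  Σ = 395
Area = |Σ|/2 = 197.5.

197.5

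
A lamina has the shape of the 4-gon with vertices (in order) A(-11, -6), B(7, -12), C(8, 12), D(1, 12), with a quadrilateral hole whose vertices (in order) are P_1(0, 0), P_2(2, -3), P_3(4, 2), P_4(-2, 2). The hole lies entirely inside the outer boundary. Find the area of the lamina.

Outer boundary:
Σ = (174) + (180) + (84) + (126) = 564
Area = |Σ|/2 = 282.
Hole:
Apply the shoelace (surveyor's) formula: 2A = Σ (x_i·y_{i+1} − x_{i+1}·y_i), indices taken mod 4.
Σ = (0) + (16) + (12) + (0) = 28
Area = |Σ|/2 = 14.
Net area = 282 − 14 = 268.

268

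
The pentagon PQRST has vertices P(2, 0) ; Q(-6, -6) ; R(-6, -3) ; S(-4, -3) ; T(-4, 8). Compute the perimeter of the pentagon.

|PQ| = √((-8)² + (-6)²) = √100 = 10
|QR| = √((0)² + (3)²) = √9 = 3
|RS| = √((2)² + (0)²) = √4 = 2
|ST| = √((0)² + (11)²) = √121 = 11
|TP| = √((6)² + (-8)²) = √100 = 10
Perimeter = 10 + 3 + 2 + 11 + 10 = 36.

36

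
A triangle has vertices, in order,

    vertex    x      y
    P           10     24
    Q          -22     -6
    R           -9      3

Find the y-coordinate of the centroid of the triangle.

7

Apply the shoelace (surveyor's) formula. First the cross-terms c_i = x_i·y_{i+1} − x_{i+1}·y_i:
  468, -120, -246  ⇒  2A = 102, A = 51.
Then Σ (y_i + y_{i+1})·c_i = 2142, so ȳ = 2142 / (6·51) = 7.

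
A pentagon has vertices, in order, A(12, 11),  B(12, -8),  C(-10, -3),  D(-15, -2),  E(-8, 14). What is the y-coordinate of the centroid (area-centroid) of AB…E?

Apply the shoelace formula. First the cross-terms c_i = x_i·y_{i+1} − x_{i+1}·y_i:
  -228, -116, -25, -226, -256  ⇒  2A = -851, A = -425.5.
Then Σ (y_i + y_{i+1})·c_i = -8395, so ȳ = -8395 / (6·(-425.5)) = 365/111.

365/111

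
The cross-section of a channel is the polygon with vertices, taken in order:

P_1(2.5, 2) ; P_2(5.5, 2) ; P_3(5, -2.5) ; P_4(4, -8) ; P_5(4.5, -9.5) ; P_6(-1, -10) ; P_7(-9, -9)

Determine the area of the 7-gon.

96.375

Apply the shoelace formula: 2A = Σ (x_i·y_{i+1} − x_{i+1}·y_i), indices taken mod 7.
Cross-terms: -6, -23.75, -30, -2, -54.5, -81, 4.5  ⇒  Σ = -192.75
Area = |Σ|/2 = 96.375.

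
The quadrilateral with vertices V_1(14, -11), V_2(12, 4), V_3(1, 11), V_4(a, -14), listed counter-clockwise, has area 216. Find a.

The doubled signed area Σ (x_i y_{i+1} − x_{i+1} y_i) is linear in a.
With a=0 it equals 498; the coefficient of a is -22 (from the two edges through V_4).
So -22·a + 498 = 2·216 = 432 ⇒ a = 3.

3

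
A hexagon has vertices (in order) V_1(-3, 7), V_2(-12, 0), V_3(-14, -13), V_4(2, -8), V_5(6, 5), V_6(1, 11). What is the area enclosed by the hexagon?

268.5

Σ = (84) + (156) + (138) + (58) + (61) + (40) = 537
Area = |Σ|/2 = 268.5.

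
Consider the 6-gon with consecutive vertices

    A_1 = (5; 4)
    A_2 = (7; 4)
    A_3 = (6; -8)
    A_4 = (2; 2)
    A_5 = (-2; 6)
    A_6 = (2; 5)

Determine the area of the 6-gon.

Cross-terms: -8, -80, 28, 16, -22, -17  ⇒  Σ = -83
Area = |Σ|/2 = 41.5.

41.5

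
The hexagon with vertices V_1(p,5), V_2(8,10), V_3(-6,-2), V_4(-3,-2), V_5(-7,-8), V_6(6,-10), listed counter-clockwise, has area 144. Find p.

Write out the shoelace sum; only the two edges meeting at V_1 involve p:
2·Area = [(6·5 − p·(-10)) + (p·10 − 8·5)] + 178
       = 20·p + 168 = 288
⇒ p = 6.

6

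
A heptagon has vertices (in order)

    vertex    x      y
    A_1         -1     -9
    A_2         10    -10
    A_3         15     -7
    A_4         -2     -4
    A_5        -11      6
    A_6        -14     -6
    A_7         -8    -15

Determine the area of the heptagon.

209.5

Apply the surveyor's formula: 2A = Σ (x_i·y_{i+1} − x_{i+1}·y_i), indices taken mod 7.
Σ = (100) + (80) + (-74) + (-56) + (150) + (162) + (57) = 419
Area = |Σ|/2 = 209.5.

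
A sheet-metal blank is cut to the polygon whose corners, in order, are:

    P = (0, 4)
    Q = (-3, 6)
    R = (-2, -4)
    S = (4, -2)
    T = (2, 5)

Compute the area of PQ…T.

44

P→Q: (0)(6) − (-3)(4) = 12
Q→R: (-3)(-4) − (-2)(6) = 24
R→S: (-2)(-2) − (4)(-4) = 20
S→T: (4)(5) − (2)(-2) = 24
T→P: (2)(4) − (0)(5) = 8
Σ = 88
Area = |Σ|/2 = 44.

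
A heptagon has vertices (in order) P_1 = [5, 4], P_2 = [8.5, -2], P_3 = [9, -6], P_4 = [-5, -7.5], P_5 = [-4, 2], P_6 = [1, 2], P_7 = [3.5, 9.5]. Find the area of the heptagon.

127.75

Apply the shoelace (surveyor's) formula: 2A = Σ (x_i·y_{i+1} − x_{i+1}·y_i), indices taken mod 7.
Cross-terms: -44, -33, -97.5, -40, -10, 2.5, -33.5  ⇒  Σ = -255.5
Area = |Σ|/2 = 127.75.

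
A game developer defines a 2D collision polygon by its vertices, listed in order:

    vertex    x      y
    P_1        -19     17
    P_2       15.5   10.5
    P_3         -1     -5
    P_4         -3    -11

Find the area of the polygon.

Σ = (-463) + (-67) + (-4) + (-260) = -794
Area = |Σ|/2 = 397.

397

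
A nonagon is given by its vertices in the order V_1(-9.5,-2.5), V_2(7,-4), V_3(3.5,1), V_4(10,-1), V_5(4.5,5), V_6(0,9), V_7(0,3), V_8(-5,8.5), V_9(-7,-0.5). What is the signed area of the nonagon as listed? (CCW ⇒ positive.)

123.875

Apply the surveyor's formula: 2A = Σ (x_i·y_{i+1} − x_{i+1}·y_i), indices taken mod 9.
Cross-terms: 55.5, 21, -13.5, 54.5, 40.5, 0, 15, 62, 12.75  ⇒  Σ = 247.75
Signed area = Σ/2 = 123.875 (positive ⇒ counter-clockwise traversal).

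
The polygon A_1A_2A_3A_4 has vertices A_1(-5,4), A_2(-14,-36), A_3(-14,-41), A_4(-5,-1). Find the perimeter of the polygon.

|A_1A_2| = √((-9)² + (-40)²) = √1681 = 41
|A_2A_3| = √((0)² + (-5)²) = √25 = 5
|A_3A_4| = √((9)² + (40)²) = √1681 = 41
|A_4A_1| = √((0)² + (5)²) = √25 = 5
Perimeter = 41 + 5 + 41 + 5 = 92.

92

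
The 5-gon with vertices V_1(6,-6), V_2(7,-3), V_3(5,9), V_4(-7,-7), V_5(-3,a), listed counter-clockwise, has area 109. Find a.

-7

The doubled signed area Σ (x_i y_{i+1} − x_{i+1} y_i) is linear in a.
With a=0 it equals 127; the coefficient of a is -13 (from the two edges through V_5).
So -13·a + 127 = 2·109 = 218 ⇒ a = -7.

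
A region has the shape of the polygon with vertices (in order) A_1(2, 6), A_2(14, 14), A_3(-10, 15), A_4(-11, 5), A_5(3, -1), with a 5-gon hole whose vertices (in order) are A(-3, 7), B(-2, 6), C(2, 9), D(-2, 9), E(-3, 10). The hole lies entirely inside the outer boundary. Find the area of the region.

Outer boundary:
Apply the shoelace formula: 2A = Σ (x_i·y_{i+1} − x_{i+1}·y_i), indices taken mod 5.
Σ = (-56) + (350) + (115) + (-4) + (20) = 425
Area = |Σ|/2 = 212.5.
Hole:
Σ = (-4) + (-30) + (36) + (7) + (9) = 18
Area = |Σ|/2 = 9.
Net area = 212.5 − 9 = 203.5.

203.5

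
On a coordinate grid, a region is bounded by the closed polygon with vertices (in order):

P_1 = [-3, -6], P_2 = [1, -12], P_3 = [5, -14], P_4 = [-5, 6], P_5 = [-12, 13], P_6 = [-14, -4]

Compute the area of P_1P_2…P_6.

Cross-terms: 42, 46, -40, 7, 230, 72  ⇒  Σ = 357
Area = |Σ|/2 = 178.5.

178.5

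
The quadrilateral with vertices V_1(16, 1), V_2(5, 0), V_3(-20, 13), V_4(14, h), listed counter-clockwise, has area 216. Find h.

Write out the shoelace sum; only the two edges meeting at V_4 involve h:
2·Area = [((-20)·h − 14·13) + (14·1 − 16·h)] + 60
       = -36·h + -108 = 432
⇒ h = -15.

-15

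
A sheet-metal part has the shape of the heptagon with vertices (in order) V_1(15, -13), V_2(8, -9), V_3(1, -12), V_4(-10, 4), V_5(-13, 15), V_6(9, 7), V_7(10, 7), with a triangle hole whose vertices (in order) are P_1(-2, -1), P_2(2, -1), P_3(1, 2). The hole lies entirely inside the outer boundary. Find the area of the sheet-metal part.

Outer boundary:
Apply the shoelace formula: 2A = Σ (x_i·y_{i+1} − x_{i+1}·y_i), indices taken mod 7.
Σ = (-31) + (-87) + (-116) + (-98) + (-226) + (-7) + (-235) = -800
Area = |Σ|/2 = 400.
Hole:
P_1→P_2: (-2)(-1) − (2)(-1) = 4
P_2→P_3: (2)(2) − (1)(-1) = 5
P_3→P_1: (1)(-1) − (-2)(2) = 3
Σ = 12
Area = |Σ|/2 = 6.
Net area = 400 − 6 = 394.

394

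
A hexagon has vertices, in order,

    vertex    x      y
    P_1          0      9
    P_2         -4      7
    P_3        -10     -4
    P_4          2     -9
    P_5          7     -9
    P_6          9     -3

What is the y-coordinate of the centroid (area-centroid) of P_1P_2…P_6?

Apply Gauss's area formula. First the cross-terms c_i = x_i·y_{i+1} − x_{i+1}·y_i:
  36, 86, 98, 45, 60, 81  ⇒  2A = 406, A = 203.
Then Σ (y_i + y_{i+1})·c_i = -1484, so ȳ = -1484 / (6·203) = -106/87.

-106/87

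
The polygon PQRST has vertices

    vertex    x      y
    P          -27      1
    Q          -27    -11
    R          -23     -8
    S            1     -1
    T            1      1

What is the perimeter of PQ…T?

72

|PQ| = √((0)² + (-12)²) = √144 = 12
|QR| = √((4)² + (3)²) = √25 = 5
|RS| = √((24)² + (7)²) = √625 = 25
|ST| = √((0)² + (2)²) = √4 = 2
|TP| = √((-28)² + (0)²) = √784 = 28
Perimeter = 12 + 5 + 25 + 2 + 28 = 72.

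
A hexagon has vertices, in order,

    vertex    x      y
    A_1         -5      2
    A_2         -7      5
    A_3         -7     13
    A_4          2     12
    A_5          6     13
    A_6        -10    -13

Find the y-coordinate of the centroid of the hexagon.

5.2734375

Apply the shoelace formula. First the cross-terms c_i = x_i·y_{i+1} − x_{i+1}·y_i:
  -11, -56, -110, -46, 52, -85  ⇒  2A = -256, A = -128.
Then Σ (y_i + y_{i+1})·c_i = -4050, so ȳ = -4050 / (6·(-128)) = 5.2734375.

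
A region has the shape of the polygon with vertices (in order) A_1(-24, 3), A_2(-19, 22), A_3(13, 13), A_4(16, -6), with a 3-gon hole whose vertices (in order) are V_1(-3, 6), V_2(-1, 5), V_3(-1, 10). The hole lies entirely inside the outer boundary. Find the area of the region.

Outer boundary:
Apply the shoelace formula: 2A = Σ (x_i·y_{i+1} − x_{i+1}·y_i), indices taken mod 4.
Σ = (-471) + (-533) + (-286) + (-96) = -1386
Area = |Σ|/2 = 693.
Hole:
V_1→V_2: (-3)(5) − (-1)(6) = -9
V_2→V_3: (-1)(10) − (-1)(5) = -5
V_3→V_1: (-1)(6) − (-3)(10) = 24
Σ = 10
Area = |Σ|/2 = 5.
Net area = 693 − 5 = 688.

688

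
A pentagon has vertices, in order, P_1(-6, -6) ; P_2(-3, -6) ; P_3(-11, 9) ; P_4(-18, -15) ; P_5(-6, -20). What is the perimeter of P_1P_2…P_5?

72

|P_1P_2| = √((3)² + (0)²) = √9 = 3
|P_2P_3| = √((-8)² + (15)²) = √289 = 17
|P_3P_4| = √((-7)² + (-24)²) = √625 = 25
|P_4P_5| = √((12)² + (-5)²) = √169 = 13
|P_5P_1| = √((0)² + (14)²) = √196 = 14
Perimeter = 3 + 17 + 25 + 13 + 14 = 72.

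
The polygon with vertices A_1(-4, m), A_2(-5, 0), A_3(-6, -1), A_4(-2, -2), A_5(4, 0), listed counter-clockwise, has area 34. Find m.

5

Write out the shoelace sum; only the two edges meeting at A_1 involve m:
2·Area = [(4·m − (-4)·0) + ((-4)·0 − (-5)·m)] + 23
       = 9·m + 23 = 68
⇒ m = 5.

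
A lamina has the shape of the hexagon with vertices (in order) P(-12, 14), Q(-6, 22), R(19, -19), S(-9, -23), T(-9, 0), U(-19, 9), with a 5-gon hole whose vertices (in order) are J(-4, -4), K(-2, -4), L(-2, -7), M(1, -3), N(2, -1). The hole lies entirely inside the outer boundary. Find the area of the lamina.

759

Outer boundary:
P→Q: (-12)(22) − (-6)(14) = -180
Q→R: (-6)(-19) − (19)(22) = -304
R→S: (19)(-23) − (-9)(-19) = -608
S→T: (-9)(0) − (-9)(-23) = -207
T→U: (-9)(9) − (-19)(0) = -81
U→P: (-19)(14) − (-12)(9) = -158
Σ = -1538
Area = |Σ|/2 = 769.
Hole:
Apply Gauss's area formula: 2A = Σ (x_i·y_{i+1} − x_{i+1}·y_i), indices taken mod 5.
J→K: (-4)(-4) − (-2)(-4) = 8
K→L: (-2)(-7) − (-2)(-4) = 6
L→M: (-2)(-3) − (1)(-7) = 13
M→N: (1)(-1) − (2)(-3) = 5
N→J: (2)(-4) − (-4)(-1) = -12
Σ = 20
Area = |Σ|/2 = 10.
Net area = 769 − 10 = 759.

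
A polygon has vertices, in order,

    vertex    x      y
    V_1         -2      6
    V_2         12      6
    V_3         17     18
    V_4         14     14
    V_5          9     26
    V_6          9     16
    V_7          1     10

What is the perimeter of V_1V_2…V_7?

70

|V_1V_2| = √((14)² + (0)²) = √196 = 14
|V_2V_3| = √((5)² + (12)²) = √169 = 13
|V_3V_4| = √((-3)² + (-4)²) = √25 = 5
|V_4V_5| = √((-5)² + (12)²) = √169 = 13
|V_5V_6| = √((0)² + (-10)²) = √100 = 10
|V_6V_7| = √((-8)² + (-6)²) = √100 = 10
|V_7V_1| = √((-3)² + (-4)²) = √25 = 5
Perimeter = 14 + 13 + 5 + 13 + 10 + 10 + 5 = 70.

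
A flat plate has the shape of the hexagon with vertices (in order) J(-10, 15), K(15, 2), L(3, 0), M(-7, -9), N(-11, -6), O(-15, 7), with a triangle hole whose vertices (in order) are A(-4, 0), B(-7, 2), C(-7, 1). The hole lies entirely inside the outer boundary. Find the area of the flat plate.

327

Outer boundary:
Apply the surveyor's formula: 2A = Σ (x_i·y_{i+1} − x_{i+1}·y_i), indices taken mod 6.
Σ = (-245) + (-6) + (-27) + (-57) + (-167) + (-155) = -657
Area = |Σ|/2 = 328.5.
Hole:
Apply the shoelace formula: 2A = Σ (x_i·y_{i+1} − x_{i+1}·y_i), indices taken mod 3.
Σ = (-8) + (7) + (4) = 3
Area = |Σ|/2 = 1.5.
Net area = 328.5 − 1.5 = 327.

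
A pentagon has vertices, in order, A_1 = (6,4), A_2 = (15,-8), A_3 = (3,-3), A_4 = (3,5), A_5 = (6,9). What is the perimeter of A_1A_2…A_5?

46

|A_1A_2| = √((9)² + (-12)²) = √225 = 15
|A_2A_3| = √((-12)² + (5)²) = √169 = 13
|A_3A_4| = √((0)² + (8)²) = √64 = 8
|A_4A_5| = √((3)² + (4)²) = √25 = 5
|A_5A_1| = √((0)² + (-5)²) = √25 = 5
Perimeter = 15 + 13 + 8 + 5 + 5 = 46.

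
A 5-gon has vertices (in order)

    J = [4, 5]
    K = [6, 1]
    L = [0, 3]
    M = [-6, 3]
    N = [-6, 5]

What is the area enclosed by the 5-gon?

Apply the shoelace (surveyor's) formula: 2A = Σ (x_i·y_{i+1} − x_{i+1}·y_i), indices taken mod 5.
Σ = (-26) + (18) + (18) + (-12) + (-50) = -52
Area = |Σ|/2 = 26.

26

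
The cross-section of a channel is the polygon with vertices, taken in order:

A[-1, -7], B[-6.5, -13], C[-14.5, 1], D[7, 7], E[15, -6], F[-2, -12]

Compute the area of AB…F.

Apply the surveyor's formula: 2A = Σ (x_i·y_{i+1} − x_{i+1}·y_i), indices taken mod 6.
Σ = (-32.5) + (-195) + (-108.5) + (-147) + (-192) + (2) = -673
Area = |Σ|/2 = 336.5.

336.5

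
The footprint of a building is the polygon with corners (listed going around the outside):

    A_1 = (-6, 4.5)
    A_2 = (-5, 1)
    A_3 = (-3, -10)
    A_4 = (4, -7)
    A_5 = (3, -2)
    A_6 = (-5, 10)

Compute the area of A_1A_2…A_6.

Σ = (16.5) + (53) + (61) + (13) + (20) + (37.5) = 201
Area = |Σ|/2 = 100.5.

100.5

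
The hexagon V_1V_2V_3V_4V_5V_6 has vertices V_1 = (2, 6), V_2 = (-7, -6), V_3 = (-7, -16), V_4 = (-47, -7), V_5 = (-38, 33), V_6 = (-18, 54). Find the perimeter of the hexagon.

188

|V_1V_2| = √((-9)² + (-12)²) = √225 = 15
|V_2V_3| = √((0)² + (-10)²) = √100 = 10
|V_3V_4| = √((-40)² + (9)²) = √1681 = 41
|V_4V_5| = √((9)² + (40)²) = √1681 = 41
|V_5V_6| = √((20)² + (21)²) = √841 = 29
|V_6V_1| = √((20)² + (-48)²) = √2704 = 52
Perimeter = 15 + 10 + 41 + 41 + 29 + 52 = 188.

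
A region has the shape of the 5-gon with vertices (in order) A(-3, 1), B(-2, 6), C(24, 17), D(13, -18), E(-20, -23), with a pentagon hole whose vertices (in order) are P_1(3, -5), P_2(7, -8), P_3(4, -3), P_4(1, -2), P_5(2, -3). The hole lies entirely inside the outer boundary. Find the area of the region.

789

Outer boundary:
Σ = (-16) + (-178) + (-653) + (-659) + (-89) = -1595
Area = |Σ|/2 = 797.5.
Hole:
Apply the shoelace (surveyor's) formula: 2A = Σ (x_i·y_{i+1} − x_{i+1}·y_i), indices taken mod 5.
Σ = (11) + (11) + (-5) + (1) + (-1) = 17
Area = |Σ|/2 = 8.5.
Net area = 797.5 − 8.5 = 789.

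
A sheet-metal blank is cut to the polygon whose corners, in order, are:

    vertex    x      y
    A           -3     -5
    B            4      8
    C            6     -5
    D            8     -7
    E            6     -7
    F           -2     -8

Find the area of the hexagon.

82

Apply the shoelace (surveyor's) formula: 2A = Σ (x_i·y_{i+1} − x_{i+1}·y_i), indices taken mod 6.
Σ = (-4) + (-68) + (-2) + (-14) + (-62) + (-14) = -164
Area = |Σ|/2 = 82.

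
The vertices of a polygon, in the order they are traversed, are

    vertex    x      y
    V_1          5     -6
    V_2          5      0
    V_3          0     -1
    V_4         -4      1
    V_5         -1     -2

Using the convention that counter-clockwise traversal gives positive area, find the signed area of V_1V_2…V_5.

23

V_1→V_2: (5)(0) − (5)(-6) = 30
V_2→V_3: (5)(-1) − (0)(0) = -5
V_3→V_4: (0)(1) − (-4)(-1) = -4
V_4→V_5: (-4)(-2) − (-1)(1) = 9
V_5→V_1: (-1)(-6) − (5)(-2) = 16
Σ = 46
Signed area = Σ/2 = 23 (positive ⇒ counter-clockwise traversal).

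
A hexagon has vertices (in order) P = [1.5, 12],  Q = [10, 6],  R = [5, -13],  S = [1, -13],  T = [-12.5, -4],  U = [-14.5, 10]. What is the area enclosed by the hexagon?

Apply the shoelace (surveyor's) formula: 2A = Σ (x_i·y_{i+1} − x_{i+1}·y_i), indices taken mod 6.
Σ = (-111) + (-160) + (-52) + (-166.5) + (-183) + (-189) = -861.5
Area = |Σ|/2 = 430.75.

430.75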